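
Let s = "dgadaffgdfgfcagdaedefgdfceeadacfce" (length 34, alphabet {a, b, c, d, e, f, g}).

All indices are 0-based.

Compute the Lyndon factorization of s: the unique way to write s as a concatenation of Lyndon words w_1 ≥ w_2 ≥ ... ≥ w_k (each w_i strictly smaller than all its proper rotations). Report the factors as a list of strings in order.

emit factor 1: 'dg' (i=0, period=2)
emit factor 2: 'adaffgdfgfcagdaedefgdfcee' (i=2, period=25)
emit factor 3: 'ad' (i=27, period=2)
emit factor 4: 'acfce' (i=29, period=5)

["dg", "adaffgdfgfcagdaedefgdfcee", "ad", "acfce"]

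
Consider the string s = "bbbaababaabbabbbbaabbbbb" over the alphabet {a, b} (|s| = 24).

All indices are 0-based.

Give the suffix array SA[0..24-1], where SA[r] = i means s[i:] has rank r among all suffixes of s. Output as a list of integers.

rank | idx | suffix
   0 |   3 | aababaabbabbbbaabbbbb
   1 |   8 | aabbabbbbaabbbbb
   2 |  17 | aabbbbb
   3 |   6 | abaabbabbbbaabbbbb
   4 |   4 | ababaabbabbbbaabbbbb
   5 |   9 | abbabbbbaabbbbb
   6 |  12 | abbbbaabbbbb
   7 |  18 | abbbbb
   8 |  23 | b
   9 |   2 | baababaabbabbbbaabbbbb
  10 |   7 | baabbabbbbaabbbbb
  11 |  16 | baabbbbb
  12 |   5 | babaabbabbbbaabbbbb
  13 |  11 | babbbbaabbbbb
  14 |  22 | bb
  15 |   1 | bbaababaabbabbbbaabbbbb
  16 |  15 | bbaabbbbb
  17 |  10 | bbabbbbaabbbbb
  18 |  21 | bbb
  19 |   0 | bbbaababaabbabbbbaabbbbb
  20 |  14 | bbbaabbbbb
  21 |  20 | bbbb
  22 |  13 | bbbbaabbbbb
  23 |  19 | bbbbb

[3, 8, 17, 6, 4, 9, 12, 18, 23, 2, 7, 16, 5, 11, 22, 1, 15, 10, 21, 0, 14, 20, 13, 19]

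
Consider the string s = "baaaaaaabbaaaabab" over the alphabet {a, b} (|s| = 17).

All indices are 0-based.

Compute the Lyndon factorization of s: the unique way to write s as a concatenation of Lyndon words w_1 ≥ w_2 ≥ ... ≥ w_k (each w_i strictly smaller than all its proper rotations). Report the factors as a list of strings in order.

emit factor 1: 'b' (i=0, period=1)
emit factor 2: 'aaaaaaabbaaaabab' (i=1, period=16)

["b", "aaaaaaabbaaaabab"]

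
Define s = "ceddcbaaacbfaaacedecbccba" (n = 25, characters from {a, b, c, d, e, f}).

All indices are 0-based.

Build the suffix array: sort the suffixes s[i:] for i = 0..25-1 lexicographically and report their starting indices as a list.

rank→(start, suffix):
  0 → (24, 'a')
  1 → (6, 'aaacbfaaacedecbccba')
  2 → (12, 'aaacedecbccba')
  3 → (7, 'aacbfaaacedecbccba')
  4 → (13, 'aacedecbccba')
  5 → (8, 'acbfaaacedecbccba')
  6 → (14, 'acedecbccba')
  7 → (23, 'ba')
  8 → (5, 'baaacbfaaacedecbccba')
  9 → (20, 'bccba')
  10 → (10, 'bfaaacedecbccba')
  11 → (22, 'cba')
  12 → (4, 'cbaaacbfaaacedecbccba')
  13 → (19, 'cbccba')
  14 → (9, 'cbfaaacedecbccba')
  15 → (21, 'ccba')
  16 → (0, 'ceddcbaaacbfaaacedecbccba')
  17 → (15, 'cedecbccba')
  18 → (3, 'dcbaaacbfaaacedecbccba')
  19 → (2, 'ddcbaaacbfaaacedecbccba')
  20 → (17, 'decbccba')
  21 → (18, 'ecbccba')
  22 → (1, 'eddcbaaacbfaaacedecbccba')
  23 → (16, 'edecbccba')
  24 → (11, 'faaacedecbccba')

[24, 6, 12, 7, 13, 8, 14, 23, 5, 20, 10, 22, 4, 19, 9, 21, 0, 15, 3, 2, 17, 18, 1, 16, 11]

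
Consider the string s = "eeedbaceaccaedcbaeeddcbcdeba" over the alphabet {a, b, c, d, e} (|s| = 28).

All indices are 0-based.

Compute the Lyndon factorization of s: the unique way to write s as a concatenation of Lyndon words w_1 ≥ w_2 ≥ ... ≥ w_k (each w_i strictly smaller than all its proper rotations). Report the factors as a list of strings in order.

emit factor 1: 'e' (i=0, period=1)
emit factor 2: 'e' (i=1, period=1)
emit factor 3: 'e' (i=2, period=1)
emit factor 4: 'd' (i=3, period=1)
emit factor 5: 'b' (i=4, period=1)
emit factor 6: 'ace' (i=5, period=3)
emit factor 7: 'accaedcbaeeddcbcdeb' (i=8, period=19)
emit factor 8: 'a' (i=27, period=1)

["e", "e", "e", "d", "b", "ace", "accaedcbaeeddcbcdeb", "a"]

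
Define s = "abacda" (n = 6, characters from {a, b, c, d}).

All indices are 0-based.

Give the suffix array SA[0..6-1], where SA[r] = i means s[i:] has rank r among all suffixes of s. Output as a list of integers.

rank→(start, suffix):
  0 → (5, 'a')
  1 → (0, 'abacda')
  2 → (2, 'acda')
  3 → (1, 'bacda')
  4 → (3, 'cda')
  5 → (4, 'da')

[5, 0, 2, 1, 3, 4]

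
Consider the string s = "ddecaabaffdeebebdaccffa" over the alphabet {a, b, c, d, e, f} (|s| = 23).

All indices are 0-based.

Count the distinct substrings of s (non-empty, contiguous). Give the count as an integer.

256

rank | idx | suffix
   0 |  22 | a
   1 |   4 | aabaffdeebebdaccffa
   2 |   5 | abaffdeebebdaccffa
   3 |  17 | accffa
   4 |   7 | affdeebebdaccffa
   5 |   6 | baffdeebebdaccffa
   6 |  15 | bdaccffa
   7 |  13 | bebdaccffa
   8 |   3 | caabaffdeebebdaccffa
   9 |  18 | ccffa
  10 |  19 | cffa
  11 |  16 | daccffa
  12 |   0 | ddecaabaffdeebebdaccffa
  13 |   1 | decaabaffdeebebdaccffa
  14 |  10 | deebebdaccffa
  15 |  14 | ebdaccffa
  16 |  12 | ebebdaccffa
  17 |   2 | ecaabaffdeebebdaccffa
  18 |  11 | eebebdaccffa
  19 |  21 | fa
  20 |   9 | fdeebebdaccffa
  21 |  20 | ffa
  22 |   8 | ffdeebebdaccffa

SA = [22, 4, 5, 17, 7, 6, 15, 13, 3, 18, 19, 16, 0, 1, 10, 14, 12, 2, 11, 21, 9, 20, 8]
i: (SA[i-1],SA[i]) lcp shared
  1: (22,4) 1 'a'
  2: (4,5) 1 'a'
  3: (5,17) 1 'a'
  4: (17,7) 1 'a'
  5: (7,6) 0 ''
  6: (6,15) 1 'b'
  7: (15,13) 1 'b'
  8: (13,3) 0 ''
  9: (3,18) 1 'c'
  10: (18,19) 1 'c'
  11: (19,16) 0 ''
  12: (16,0) 1 'd'
  13: (0,1) 1 'd'
  14: (1,10) 2 'de'
  15: (10,14) 0 ''
  16: (14,12) 2 'eb'
  17: (12,2) 1 'e'
  18: (2,11) 1 'e'
  19: (11,21) 0 ''
  20: (21,9) 1 'f'
  21: (9,20) 1 'f'
  22: (20,8) 2 'ff'

n(n+1)/2 = 23·24/2 = 276
Σ LCP = 0 + 1 + 1 + 1 + 1 + 0 + 1 + 1 + 0 + 1 + 1 + 0 + 1 + 1 + 2 + 0 + 2 + 1 + 1 + 0 + 1 + 1 + 2 = 20
distinct = 276 − 20 = 256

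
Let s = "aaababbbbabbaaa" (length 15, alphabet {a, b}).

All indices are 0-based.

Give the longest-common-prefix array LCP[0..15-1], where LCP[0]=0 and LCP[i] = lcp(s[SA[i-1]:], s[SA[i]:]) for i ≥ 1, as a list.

rank | idx | suffix
   0 |  14 | a
   1 |  13 | aa
   2 |  12 | aaa
   3 |   0 | aaababbbbabbaaa
   4 |   1 | aababbbbabbaaa
   5 |   2 | ababbbbabbaaa
   6 |   9 | abbaaa
   7 |   4 | abbbbabbaaa
   8 |  11 | baaa
   9 |   8 | babbaaa
  10 |   3 | babbbbabbaaa
  11 |  10 | bbaaa
  12 |   7 | bbabbaaa
  13 |   6 | bbbabbaaa
  14 |   5 | bbbbabbaaa

SA = [14, 13, 12, 0, 1, 2, 9, 4, 11, 8, 3, 10, 7, 6, 5]
rank  pair      lcp
   1  s[14:],s[13:]  1  'a'
   2  s[13:],s[12:]  2  'aa'
   3  s[12:],s[0:]  3  'aaa'
   4  s[0:],s[1:]  2  'aa'
   5  s[1:],s[2:]  1  'a'
   6  s[2:],s[9:]  2  'ab'
   7  s[9:],s[4:]  3  'abb'
   8  s[4:],s[11:]  0  ''
   9  s[11:],s[8:]  2  'ba'
  10  s[8:],s[3:]  4  'babb'
  11  s[3:],s[10:]  1  'b'
  12  s[10:],s[7:]  3  'bba'
  13  s[7:],s[6:]  2  'bb'
  14  s[6:],s[5:]  3  'bbb'

[0, 1, 2, 3, 2, 1, 2, 3, 0, 2, 4, 1, 3, 2, 3]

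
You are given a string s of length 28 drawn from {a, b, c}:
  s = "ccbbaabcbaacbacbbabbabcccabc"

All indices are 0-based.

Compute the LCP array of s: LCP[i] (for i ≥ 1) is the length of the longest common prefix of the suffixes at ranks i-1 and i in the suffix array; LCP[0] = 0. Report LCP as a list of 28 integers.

[0, 2, 1, 2, 3, 3, 1, 3, 0, 3, 2, 3, 2, 1, 3, 4, 1, 2, 2, 0, 1, 1, 3, 2, 4, 1, 2, 2]

rank | idx | suffix
   0 |   4 | aabcbaacbacbbabbabcccabc
   1 |   9 | aacbacbbabbabcccabc
   2 |  17 | abbabcccabc
   3 |  25 | abc
   4 |   5 | abcbaacbacbbabbabcccabc
   5 |  20 | abcccabc
   6 |  10 | acbacbbabbabcccabc
   7 |  13 | acbbabbabcccabc
   8 |   3 | baabcbaacbacbbabbabcccabc
   9 |   8 | baacbacbbabbabcccabc
  10 |  16 | babbabcccabc
  11 |  19 | babcccabc
  12 |  12 | bacbbabbabcccabc
  13 |   2 | bbaabcbaacbacbbabbabcccabc
  14 |  15 | bbabbabcccabc
  15 |  18 | bbabcccabc
  16 |  26 | bc
  17 |   6 | bcbaacbacbbabbabcccabc
  18 |  21 | bcccabc
  19 |  27 | c
  20 |  24 | cabc
  21 |   7 | cbaacbacbbabbabcccabc
  22 |  11 | cbacbbabbabcccabc
  23 |   1 | cbbaabcbaacbacbbabbabcccabc
  24 |  14 | cbbabbabcccabc
  25 |  23 | ccabc
  26 |   0 | ccbbaabcbaacbacbbabbabcccabc
  27 |  22 | cccabc

SA = [4, 9, 17, 25, 5, 20, 10, 13, 3, 8, 16, 19, 12, 2, 15, 18, 26, 6, 21, 27, 24, 7, 11, 1, 14, 23, 0, 22]
[i] adj suffixes → lcp
  [1] 4/9 → 2 ('aa')
  [2] 9/17 → 1 ('a')
  [3] 17/25 → 2 ('ab')
  [4] 25/5 → 3 ('abc')
  [5] 5/20 → 3 ('abc')
  [6] 20/10 → 1 ('a')
  [7] 10/13 → 3 ('acb')
  [8] 13/3 → 0 ('')
  [9] 3/8 → 3 ('baa')
  [10] 8/16 → 2 ('ba')
  [11] 16/19 → 3 ('bab')
  [12] 19/12 → 2 ('ba')
  [13] 12/2 → 1 ('b')
  [14] 2/15 → 3 ('bba')
  [15] 15/18 → 4 ('bbab')
  [16] 18/26 → 1 ('b')
  [17] 26/6 → 2 ('bc')
  [18] 6/21 → 2 ('bc')
  [19] 21/27 → 0 ('')
  [20] 27/24 → 1 ('c')
  [21] 24/7 → 1 ('c')
  [22] 7/11 → 3 ('cba')
  [23] 11/1 → 2 ('cb')
  [24] 1/14 → 4 ('cbba')
  [25] 14/23 → 1 ('c')
  [26] 23/0 → 2 ('cc')
  [27] 0/22 → 2 ('cc')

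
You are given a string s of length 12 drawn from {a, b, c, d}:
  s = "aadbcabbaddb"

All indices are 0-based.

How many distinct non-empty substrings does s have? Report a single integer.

sorted suffixes:
  #0 SA[0]=0  'aadbcabbaddb'
  #1 SA[1]=5  'abbaddb'
  #2 SA[2]=1  'adbcabbaddb'
  #3 SA[3]=8  'addb'
  #4 SA[4]=11  'b'
  #5 SA[5]=7  'baddb'
  #6 SA[6]=6  'bbaddb'
  #7 SA[7]=3  'bcabbaddb'
  #8 SA[8]=4  'cabbaddb'
  #9 SA[9]=10  'db'
  #10 SA[10]=2  'dbcabbaddb'
  #11 SA[11]=9  'ddb'

SA = [0, 5, 1, 8, 11, 7, 6, 3, 4, 10, 2, 9]
i: (SA[i-1],SA[i]) lcp shared
  1: (0,5) 1 'a'
  2: (5,1) 1 'a'
  3: (1,8) 2 'ad'
  4: (8,11) 0 ''
  5: (11,7) 1 'b'
  6: (7,6) 1 'b'
  7: (6,3) 1 'b'
  8: (3,4) 0 ''
  9: (4,10) 0 ''
  10: (10,2) 2 'db'
  11: (2,9) 1 'd'

n(n+1)/2 = 12·13/2 = 78
Σ LCP = 0 + 1 + 1 + 2 + 0 + 1 + 1 + 1 + 0 + 0 + 2 + 1 = 10
distinct = 78 − 10 = 68

68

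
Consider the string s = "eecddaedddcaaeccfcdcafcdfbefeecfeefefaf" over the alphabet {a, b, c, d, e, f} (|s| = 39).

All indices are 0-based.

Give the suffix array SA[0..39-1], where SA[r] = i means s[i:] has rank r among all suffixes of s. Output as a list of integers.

[11, 12, 5, 37, 20, 25, 10, 19, 14, 17, 2, 22, 15, 30, 4, 9, 18, 3, 8, 7, 23, 13, 1, 29, 6, 0, 28, 32, 35, 26, 33, 38, 36, 24, 16, 21, 27, 31, 34]

rank→(start, suffix):
  0 → (11, 'aaeccfcdcafcdfbefeecfeefefaf')
  1 → (12, 'aeccfcdcafcdfbefeecfeefefaf')
  2 → (5, 'aedddcaaeccfcdcafcdfbefeecfeefefaf')
  3 → (37, 'af')
  4 → (20, 'afcdfbefeecfeefefaf')
  5 → (25, 'befeecfeefefaf')
  6 → (10, 'caaeccfcdcafcdfbefeecfeefefaf')
  7 → (19, 'cafcdfbefeecfeefefaf')
  8 → (14, 'ccfcdcafcdfbefeecfeefefaf')
  9 → (17, 'cdcafcdfbefeecfeefefaf')
  10 → (2, 'cddaedddcaaeccfcdcafcdfbefeecfeefefaf')
  11 → (22, 'cdfbefeecfeefefaf')
  12 → (15, 'cfcdcafcdfbefeecfeefefaf')
  13 → (30, 'cfeefefaf')
  14 → (4, 'daedddcaaeccfcdcafcdfbefeecfeefefaf')
  15 → (9, 'dcaaeccfcdcafcdfbefeecfeefefaf')
  16 → (18, 'dcafcdfbefeecfeefefaf')
  17 → (3, 'ddaedddcaaeccfcdcafcdfbefeecfeefefaf')
  18 → (8, 'ddcaaeccfcdcafcdfbefeecfeefefaf')
  19 → (7, 'dddcaaeccfcdcafcdfbefeecfeefefaf')
  20 → (23, 'dfbefeecfeefefaf')
  21 → (13, 'eccfcdcafcdfbefeecfeefefaf')
  22 → (1, 'ecddaedddcaaeccfcdcafcdfbefeecfeefefaf')
  23 → (29, 'ecfeefefaf')
  24 → (6, 'edddcaaeccfcdcafcdfbefeecfeefefaf')
  25 → (0, 'eecddaedddcaaeccfcdcafcdfbefeecfeefefaf')
  26 → (28, 'eecfeefefaf')
  27 → (32, 'eefefaf')
  28 → (35, 'efaf')
  29 → (26, 'efeecfeefefaf')
  30 → (33, 'efefaf')
  31 → (38, 'f')
  32 → (36, 'faf')
  33 → (24, 'fbefeecfeefefaf')
  34 → (16, 'fcdcafcdfbefeecfeefefaf')
  35 → (21, 'fcdfbefeecfeefefaf')
  36 → (27, 'feecfeefefaf')
  37 → (31, 'feefefaf')
  38 → (34, 'fefaf')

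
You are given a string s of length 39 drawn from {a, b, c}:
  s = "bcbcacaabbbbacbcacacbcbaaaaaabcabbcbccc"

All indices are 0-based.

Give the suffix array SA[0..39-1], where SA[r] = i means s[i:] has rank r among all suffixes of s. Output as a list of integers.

[23, 24, 25, 26, 6, 27, 7, 31, 28, 4, 16, 12, 18, 22, 11, 10, 9, 8, 32, 29, 2, 14, 20, 0, 33, 35, 38, 5, 30, 3, 15, 17, 21, 1, 13, 19, 34, 37, 36]

rank→(start, suffix):
  0 → (23, 'aaaaaabcabbcbccc')
  1 → (24, 'aaaaabcabbcbccc')
  2 → (25, 'aaaabcabbcbccc')
  3 → (26, 'aaabcabbcbccc')
  4 → (6, 'aabbbbacbcacacbcbaaaaaabcabbcbccc')
  5 → (27, 'aabcabbcbccc')
  6 → (7, 'abbbbacbcacacbcbaaaaaabcabbcbccc')
  7 → (31, 'abbcbccc')
  8 → (28, 'abcabbcbccc')
  9 → (4, 'acaabbbbacbcacacbcbaaaaaabcabbcbccc')
  10 → (16, 'acacbcbaaaaaabcabbcbccc')
  11 → (12, 'acbcacacbcbaaaaaabcabbcbccc')
  12 → (18, 'acbcbaaaaaabcabbcbccc')
  13 → (22, 'baaaaaabcabbcbccc')
  14 → (11, 'bacbcacacbcbaaaaaabcabbcbccc')
  15 → (10, 'bbacbcacacbcbaaaaaabcabbcbccc')
  16 → (9, 'bbbacbcacacbcbaaaaaabcabbcbccc')
  17 → (8, 'bbbbacbcacacbcbaaaaaabcabbcbccc')
  18 → (32, 'bbcbccc')
  19 → (29, 'bcabbcbccc')
  20 → (2, 'bcacaabbbbacbcacacbcbaaaaaabcabbcbccc')
  21 → (14, 'bcacacbcbaaaaaabcabbcbccc')
  22 → (20, 'bcbaaaaaabcabbcbccc')
  23 → (0, 'bcbcacaabbbbacbcacacbcbaaaaaabcabbcbccc')
  24 → (33, 'bcbccc')
  25 → (35, 'bccc')
  26 → (38, 'c')
  27 → (5, 'caabbbbacbcacacbcbaaaaaabcabbcbccc')
  28 → (30, 'cabbcbccc')
  29 → (3, 'cacaabbbbacbcacacbcbaaaaaabcabbcbccc')
  30 → (15, 'cacacbcbaaaaaabcabbcbccc')
  31 → (17, 'cacbcbaaaaaabcabbcbccc')
  32 → (21, 'cbaaaaaabcabbcbccc')
  33 → (1, 'cbcacaabbbbacbcacacbcbaaaaaabcabbcbccc')
  34 → (13, 'cbcacacbcbaaaaaabcabbcbccc')
  35 → (19, 'cbcbaaaaaabcabbcbccc')
  36 → (34, 'cbccc')
  37 → (37, 'cc')
  38 → (36, 'ccc')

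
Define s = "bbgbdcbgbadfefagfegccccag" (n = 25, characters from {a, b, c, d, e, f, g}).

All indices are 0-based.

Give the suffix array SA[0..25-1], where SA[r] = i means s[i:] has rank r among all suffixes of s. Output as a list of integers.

rank→(start, suffix):
  0 → (9, 'adfefagfegccccag')
  1 → (23, 'ag')
  2 → (14, 'agfegccccag')
  3 → (8, 'badfefagfegccccag')
  4 → (0, 'bbgbdcbgbadfefagfegccccag')
  5 → (3, 'bdcbgbadfefagfegccccag')
  6 → (6, 'bgbadfefagfegccccag')
  7 → (1, 'bgbdcbgbadfefagfegccccag')
  8 → (22, 'cag')
  9 → (5, 'cbgbadfefagfegccccag')
  10 → (21, 'ccag')
  11 → (20, 'cccag')
  12 → (19, 'ccccag')
  13 → (4, 'dcbgbadfefagfegccccag')
  14 → (10, 'dfefagfegccccag')
  15 → (12, 'efagfegccccag')
  16 → (17, 'egccccag')
  17 → (13, 'fagfegccccag')
  18 → (11, 'fefagfegccccag')
  19 → (16, 'fegccccag')
  20 → (24, 'g')
  21 → (7, 'gbadfefagfegccccag')
  22 → (2, 'gbdcbgbadfefagfegccccag')
  23 → (18, 'gccccag')
  24 → (15, 'gfegccccag')

[9, 23, 14, 8, 0, 3, 6, 1, 22, 5, 21, 20, 19, 4, 10, 12, 17, 13, 11, 16, 24, 7, 2, 18, 15]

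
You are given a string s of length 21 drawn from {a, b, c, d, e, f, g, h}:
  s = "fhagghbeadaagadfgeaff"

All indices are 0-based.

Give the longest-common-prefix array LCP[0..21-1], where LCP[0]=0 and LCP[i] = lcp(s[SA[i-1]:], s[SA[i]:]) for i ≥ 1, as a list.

[0, 1, 2, 1, 1, 2, 0, 0, 1, 0, 2, 0, 1, 1, 1, 0, 1, 1, 1, 0, 1]

rank→(start, suffix):
  0 → (10, 'aagadfgeaff')
  1 → (8, 'adaagadfgeaff')
  2 → (13, 'adfgeaff')
  3 → (18, 'aff')
  4 → (11, 'agadfgeaff')
  5 → (2, 'agghbeadaagadfgeaff')
  6 → (6, 'beadaagadfgeaff')
  7 → (9, 'daagadfgeaff')
  8 → (14, 'dfgeaff')
  9 → (7, 'eadaagadfgeaff')
  10 → (17, 'eaff')
  11 → (20, 'f')
  12 → (19, 'ff')
  13 → (15, 'fgeaff')
  14 → (0, 'fhagghbeadaagadfgeaff')
  15 → (12, 'gadfgeaff')
  16 → (16, 'geaff')
  17 → (3, 'gghbeadaagadfgeaff')
  18 → (4, 'ghbeadaagadfgeaff')
  19 → (1, 'hagghbeadaagadfgeaff')
  20 → (5, 'hbeadaagadfgeaff')

SA = [10, 8, 13, 18, 11, 2, 6, 9, 14, 7, 17, 20, 19, 15, 0, 12, 16, 3, 4, 1, 5]
[i] adj suffixes → lcp
  [1] 10/8 → 1 ('a')
  [2] 8/13 → 2 ('ad')
  [3] 13/18 → 1 ('a')
  [4] 18/11 → 1 ('a')
  [5] 11/2 → 2 ('ag')
  [6] 2/6 → 0 ('')
  [7] 6/9 → 0 ('')
  [8] 9/14 → 1 ('d')
  [9] 14/7 → 0 ('')
  [10] 7/17 → 2 ('ea')
  [11] 17/20 → 0 ('')
  [12] 20/19 → 1 ('f')
  [13] 19/15 → 1 ('f')
  [14] 15/0 → 1 ('f')
  [15] 0/12 → 0 ('')
  [16] 12/16 → 1 ('g')
  [17] 16/3 → 1 ('g')
  [18] 3/4 → 1 ('g')
  [19] 4/1 → 0 ('')
  [20] 1/5 → 1 ('h')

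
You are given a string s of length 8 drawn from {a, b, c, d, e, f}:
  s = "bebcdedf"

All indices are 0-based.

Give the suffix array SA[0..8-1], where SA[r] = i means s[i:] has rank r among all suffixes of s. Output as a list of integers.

[2, 0, 3, 4, 6, 1, 5, 7]

sorted suffixes:
  #0 SA[0]=2  'bcdedf'
  #1 SA[1]=0  'bebcdedf'
  #2 SA[2]=3  'cdedf'
  #3 SA[3]=4  'dedf'
  #4 SA[4]=6  'df'
  #5 SA[5]=1  'ebcdedf'
  #6 SA[6]=5  'edf'
  #7 SA[7]=7  'f'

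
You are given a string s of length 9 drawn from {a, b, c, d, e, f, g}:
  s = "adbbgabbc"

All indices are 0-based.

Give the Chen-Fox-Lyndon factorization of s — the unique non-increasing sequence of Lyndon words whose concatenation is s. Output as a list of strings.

emit factor 1: 'adbbg' (i=0, period=5)
emit factor 2: 'abbc' (i=5, period=4)

["adbbg", "abbc"]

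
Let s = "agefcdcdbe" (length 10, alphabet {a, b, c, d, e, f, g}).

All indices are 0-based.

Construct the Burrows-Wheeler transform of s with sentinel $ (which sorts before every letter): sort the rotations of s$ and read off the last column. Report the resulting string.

e$ddfccbgea

rank  rotation     last
    0  $agefcdcdbe  e
    1  agefcdcdbe$  $
    2  be$agefcdcd  d
    3  cdbe$agefcd  d
    4  cdcdbe$agef  f
    5  dbe$agefcdc  c
    6  dcdbe$agefc  c
    7  e$agefcdcdb  b
    8  efcdcdbe$ag  g
    9  fcdcdbe$age  e
   10  gefcdcdbe$a  a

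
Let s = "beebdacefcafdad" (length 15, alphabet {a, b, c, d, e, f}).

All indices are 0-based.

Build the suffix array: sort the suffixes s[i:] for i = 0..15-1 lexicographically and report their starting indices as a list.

sorted suffixes:
  #0 SA[0]=5  'acefcafdad'
  #1 SA[1]=13  'ad'
  #2 SA[2]=10  'afdad'
  #3 SA[3]=3  'bdacefcafdad'
  #4 SA[4]=0  'beebdacefcafdad'
  #5 SA[5]=9  'cafdad'
  #6 SA[6]=6  'cefcafdad'
  #7 SA[7]=14  'd'
  #8 SA[8]=4  'dacefcafdad'
  #9 SA[9]=12  'dad'
  #10 SA[10]=2  'ebdacefcafdad'
  #11 SA[11]=1  'eebdacefcafdad'
  #12 SA[12]=7  'efcafdad'
  #13 SA[13]=8  'fcafdad'
  #14 SA[14]=11  'fdad'

[5, 13, 10, 3, 0, 9, 6, 14, 4, 12, 2, 1, 7, 8, 11]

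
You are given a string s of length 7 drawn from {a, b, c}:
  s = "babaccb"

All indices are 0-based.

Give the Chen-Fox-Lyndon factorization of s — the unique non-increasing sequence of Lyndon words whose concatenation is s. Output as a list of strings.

["b", "abaccb"]

emit factor 1: 'b' (i=0, period=1)
emit factor 2: 'abaccb' (i=1, period=6)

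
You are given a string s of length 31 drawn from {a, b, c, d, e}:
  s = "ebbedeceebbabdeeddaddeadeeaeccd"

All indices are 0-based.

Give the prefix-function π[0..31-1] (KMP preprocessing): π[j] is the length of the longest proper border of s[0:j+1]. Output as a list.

[0, 0, 0, 1, 0, 1, 0, 1, 1, 2, 3, 0, 0, 0, 1, 1, 0, 0, 0, 0, 0, 1, 0, 0, 1, 1, 0, 1, 0, 0, 0]

π[0] = 0
j=1 s[j]='b': π[1]=0 (border '')
j=2 s[j]='b': π[2]=0 (border '')
j=3 s[j]='e': π[3]=1 (border 'e')
j=4 s[j]='d': k: 1→0; π[4]=0 (border '')
j=5 s[j]='e': π[5]=1 (border 'e')
j=6 s[j]='c': k: 1→0; π[6]=0 (border '')
j=7 s[j]='e': π[7]=1 (border 'e')
j=8 s[j]='e': k: 1→0; π[8]=1 (border 'e')
j=9 s[j]='b': π[9]=2 (border 'eb')
j=10 s[j]='b': π[10]=3 (border 'ebb')
j=11 s[j]='a': k: 3→0; π[11]=0 (border '')
j=12 s[j]='b': π[12]=0 (border '')
j=13 s[j]='d': π[13]=0 (border '')
j=14 s[j]='e': π[14]=1 (border 'e')
j=15 s[j]='e': k: 1→0; π[15]=1 (border 'e')
j=16 s[j]='d': k: 1→0; π[16]=0 (border '')
j=17 s[j]='d': π[17]=0 (border '')
j=18 s[j]='a': π[18]=0 (border '')
j=19 s[j]='d': π[19]=0 (border '')
j=20 s[j]='d': π[20]=0 (border '')
j=21 s[j]='e': π[21]=1 (border 'e')
j=22 s[j]='a': k: 1→0; π[22]=0 (border '')
j=23 s[j]='d': π[23]=0 (border '')
j=24 s[j]='e': π[24]=1 (border 'e')
j=25 s[j]='e': k: 1→0; π[25]=1 (border 'e')
j=26 s[j]='a': k: 1→0; π[26]=0 (border '')
j=27 s[j]='e': π[27]=1 (border 'e')
j=28 s[j]='c': k: 1→0; π[28]=0 (border '')
j=29 s[j]='c': π[29]=0 (border '')
j=30 s[j]='d': π[30]=0 (border '')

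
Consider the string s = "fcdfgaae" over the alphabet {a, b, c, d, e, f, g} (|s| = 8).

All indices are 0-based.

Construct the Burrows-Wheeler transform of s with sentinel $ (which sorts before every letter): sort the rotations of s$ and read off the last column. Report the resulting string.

rank  rotation   last
    0  $fcdfgaae  e
    1  aae$fcdfg  g
    2  ae$fcdfga  a
    3  cdfgaae$f  f
    4  dfgaae$fc  c
    5  e$fcdfgaa  a
    6  fcdfgaae$  $
    7  fgaae$fcd  d
    8  gaae$fcdf  f

egafca$df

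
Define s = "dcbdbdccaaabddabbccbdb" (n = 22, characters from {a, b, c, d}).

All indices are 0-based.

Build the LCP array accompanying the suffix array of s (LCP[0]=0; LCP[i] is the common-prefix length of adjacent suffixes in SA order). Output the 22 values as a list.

[0, 2, 1, 2, 0, 1, 1, 1, 3, 2, 2, 0, 1, 4, 1, 2, 0, 1, 2, 1, 2, 1]

sorted suffixes:
  #0 SA[0]=8  'aaabddabbccbdb'
  #1 SA[1]=9  'aabddabbccbdb'
  #2 SA[2]=14  'abbccbdb'
  #3 SA[3]=10  'abddabbccbdb'
  #4 SA[4]=21  'b'
  #5 SA[5]=15  'bbccbdb'
  #6 SA[6]=16  'bccbdb'
  #7 SA[7]=19  'bdb'
  #8 SA[8]=2  'bdbdccaaabddabbccbdb'
  #9 SA[9]=4  'bdccaaabddabbccbdb'
  #10 SA[10]=11  'bddabbccbdb'
  #11 SA[11]=7  'caaabddabbccbdb'
  #12 SA[12]=18  'cbdb'
  #13 SA[13]=1  'cbdbdccaaabddabbccbdb'
  #14 SA[14]=6  'ccaaabddabbccbdb'
  #15 SA[15]=17  'ccbdb'
  #16 SA[16]=13  'dabbccbdb'
  #17 SA[17]=20  'db'
  #18 SA[18]=3  'dbdccaaabddabbccbdb'
  #19 SA[19]=0  'dcbdbdccaaabddabbccbdb'
  #20 SA[20]=5  'dccaaabddabbccbdb'
  #21 SA[21]=12  'ddabbccbdb'

SA = [8, 9, 14, 10, 21, 15, 16, 19, 2, 4, 11, 7, 18, 1, 6, 17, 13, 20, 3, 0, 5, 12]
i: (SA[i-1],SA[i]) lcp shared
  1: (8,9) 2 'aa'
  2: (9,14) 1 'a'
  3: (14,10) 2 'ab'
  4: (10,21) 0 ''
  5: (21,15) 1 'b'
  6: (15,16) 1 'b'
  7: (16,19) 1 'b'
  8: (19,2) 3 'bdb'
  9: (2,4) 2 'bd'
  10: (4,11) 2 'bd'
  11: (11,7) 0 ''
  12: (7,18) 1 'c'
  13: (18,1) 4 'cbdb'
  14: (1,6) 1 'c'
  15: (6,17) 2 'cc'
  16: (17,13) 0 ''
  17: (13,20) 1 'd'
  18: (20,3) 2 'db'
  19: (3,0) 1 'd'
  20: (0,5) 2 'dc'
  21: (5,12) 1 'd'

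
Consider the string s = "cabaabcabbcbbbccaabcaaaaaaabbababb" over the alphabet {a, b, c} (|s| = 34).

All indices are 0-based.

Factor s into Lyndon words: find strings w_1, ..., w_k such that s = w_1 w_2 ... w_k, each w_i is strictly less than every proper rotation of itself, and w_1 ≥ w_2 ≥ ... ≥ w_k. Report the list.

["c", "ab", "aabcabbcbbbcc", "aabc", "aaaaaaabbababb"]

emit factor 1: 'c' (i=0, period=1)
emit factor 2: 'ab' (i=1, period=2)
emit factor 3: 'aabcabbcbbbcc' (i=3, period=13)
emit factor 4: 'aabc' (i=16, period=4)
emit factor 5: 'aaaaaaabbababb' (i=20, period=14)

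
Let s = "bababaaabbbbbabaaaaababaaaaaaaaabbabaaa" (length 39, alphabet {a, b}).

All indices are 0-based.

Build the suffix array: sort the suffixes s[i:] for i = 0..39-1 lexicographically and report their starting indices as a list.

[38, 37, 36, 23, 24, 25, 26, 15, 27, 16, 28, 17, 29, 5, 18, 30, 6, 34, 21, 13, 3, 19, 1, 31, 7, 35, 22, 14, 4, 33, 20, 12, 2, 0, 32, 11, 10, 9, 8]

rank | idx | suffix
   0 |  38 | a
   1 |  37 | aa
   2 |  36 | aaa
   3 |  23 | aaaaaaaaabbabaaa
   4 |  24 | aaaaaaaabbabaaa
   5 |  25 | aaaaaaabbabaaa
   6 |  26 | aaaaaabbabaaa
   7 |  15 | aaaaababaaaaaaaaabbabaaa
   8 |  27 | aaaaabbabaaa
   9 |  16 | aaaababaaaaaaaaabbabaaa
  10 |  28 | aaaabbabaaa
  11 |  17 | aaababaaaaaaaaabbabaaa
  12 |  29 | aaabbabaaa
  13 |   5 | aaabbbbbabaaaaababaaaaaaaaabbabaaa
  14 |  18 | aababaaaaaaaaabbabaaa
  15 |  30 | aabbabaaa
  16 |   6 | aabbbbbabaaaaababaaaaaaaaabbabaaa
  17 |  34 | abaaa
  18 |  21 | abaaaaaaaaabbabaaa
  19 |  13 | abaaaaababaaaaaaaaabbabaaa
  20 |   3 | abaaabbbbbabaaaaababaaaaaaaaabbabaaa
  21 |  19 | ababaaaaaaaaabbabaaa
  22 |   1 | ababaaabbbbbabaaaaababaaaaaaaaabbabaaa
  23 |  31 | abbabaaa
  24 |   7 | abbbbbabaaaaababaaaaaaaaabbabaaa
  25 |  35 | baaa
  26 |  22 | baaaaaaaaabbabaaa
  27 |  14 | baaaaababaaaaaaaaabbabaaa
  28 |   4 | baaabbbbbabaaaaababaaaaaaaaabbabaaa
  29 |  33 | babaaa
  30 |  20 | babaaaaaaaaabbabaaa
  31 |  12 | babaaaaababaaaaaaaaabbabaaa
  32 |   2 | babaaabbbbbabaaaaababaaaaaaaaabbabaaa
  33 |   0 | bababaaabbbbbabaaaaababaaaaaaaaabbabaaa
  34 |  32 | bbabaaa
  35 |  11 | bbabaaaaababaaaaaaaaabbabaaa
  36 |  10 | bbbabaaaaababaaaaaaaaabbabaaa
  37 |   9 | bbbbabaaaaababaaaaaaaaabbabaaa
  38 |   8 | bbbbbabaaaaababaaaaaaaaabbabaaa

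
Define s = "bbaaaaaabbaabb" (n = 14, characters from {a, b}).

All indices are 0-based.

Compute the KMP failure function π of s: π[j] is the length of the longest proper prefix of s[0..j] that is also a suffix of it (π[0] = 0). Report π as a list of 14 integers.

[0, 1, 0, 0, 0, 0, 0, 0, 1, 2, 3, 4, 1, 2]

π[0] = 0
j=1 s[j]='b': π[1]=1 (border 'b')
j=2 s[j]='a': k: 1→0; π[2]=0 (border '')
j=3 s[j]='a': π[3]=0 (border '')
j=4 s[j]='a': π[4]=0 (border '')
j=5 s[j]='a': π[5]=0 (border '')
j=6 s[j]='a': π[6]=0 (border '')
j=7 s[j]='a': π[7]=0 (border '')
j=8 s[j]='b': π[8]=1 (border 'b')
j=9 s[j]='b': π[9]=2 (border 'bb')
j=10 s[j]='a': π[10]=3 (border 'bba')
j=11 s[j]='a': π[11]=4 (border 'bbaa')
j=12 s[j]='b': k: 4→0; π[12]=1 (border 'b')
j=13 s[j]='b': π[13]=2 (border 'bb')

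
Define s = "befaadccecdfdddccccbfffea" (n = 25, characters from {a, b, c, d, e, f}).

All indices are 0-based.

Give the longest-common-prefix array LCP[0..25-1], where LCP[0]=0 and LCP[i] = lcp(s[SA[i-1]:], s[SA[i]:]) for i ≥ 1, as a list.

[0, 1, 1, 0, 1, 0, 1, 2, 3, 2, 1, 1, 0, 3, 1, 2, 1, 0, 1, 1, 0, 1, 1, 1, 2]

rank | idx | suffix
   0 |  24 | a
   1 |   3 | aadccecdfdddccccbfffea
   2 |   4 | adccecdfdddccccbfffea
   3 |   0 | befaadccecdfdddccccbfffea
   4 |  19 | bfffea
   5 |  18 | cbfffea
   6 |  17 | ccbfffea
   7 |  16 | cccbfffea
   8 |  15 | ccccbfffea
   9 |   6 | ccecdfdddccccbfffea
  10 |   9 | cdfdddccccbfffea
  11 |   7 | cecdfdddccccbfffea
  12 |  14 | dccccbfffea
  13 |   5 | dccecdfdddccccbfffea
  14 |  13 | ddccccbfffea
  15 |  12 | dddccccbfffea
  16 |  10 | dfdddccccbfffea
  17 |  23 | ea
  18 |   8 | ecdfdddccccbfffea
  19 |   1 | efaadccecdfdddccccbfffea
  20 |   2 | faadccecdfdddccccbfffea
  21 |  11 | fdddccccbfffea
  22 |  22 | fea
  23 |  21 | ffea
  24 |  20 | fffea

SA = [24, 3, 4, 0, 19, 18, 17, 16, 15, 6, 9, 7, 14, 5, 13, 12, 10, 23, 8, 1, 2, 11, 22, 21, 20]
rank  pair      lcp
   1  s[24:],s[3:]  1  'a'
   2  s[3:],s[4:]  1  'a'
   3  s[4:],s[0:]  0  ''
   4  s[0:],s[19:]  1  'b'
   5  s[19:],s[18:]  0  ''
   6  s[18:],s[17:]  1  'c'
   7  s[17:],s[16:]  2  'cc'
   8  s[16:],s[15:]  3  'ccc'
   9  s[15:],s[6:]  2  'cc'
  10  s[6:],s[9:]  1  'c'
  11  s[9:],s[7:]  1  'c'
  12  s[7:],s[14:]  0  ''
  13  s[14:],s[5:]  3  'dcc'
  14  s[5:],s[13:]  1  'd'
  15  s[13:],s[12:]  2  'dd'
  16  s[12:],s[10:]  1  'd'
  17  s[10:],s[23:]  0  ''
  18  s[23:],s[8:]  1  'e'
  19  s[8:],s[1:]  1  'e'
  20  s[1:],s[2:]  0  ''
  21  s[2:],s[11:]  1  'f'
  22  s[11:],s[22:]  1  'f'
  23  s[22:],s[21:]  1  'f'
  24  s[21:],s[20:]  2  'ff'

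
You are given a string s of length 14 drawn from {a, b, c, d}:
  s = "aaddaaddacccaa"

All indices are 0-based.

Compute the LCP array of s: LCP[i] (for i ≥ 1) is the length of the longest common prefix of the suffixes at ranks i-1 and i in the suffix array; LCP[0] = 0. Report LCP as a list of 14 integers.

sorted suffixes:
  #0 SA[0]=13  'a'
  #1 SA[1]=12  'aa'
  #2 SA[2]=0  'aaddaaddacccaa'
  #3 SA[3]=4  'aaddacccaa'
  #4 SA[4]=8  'acccaa'
  #5 SA[5]=1  'addaaddacccaa'
  #6 SA[6]=5  'addacccaa'
  #7 SA[7]=11  'caa'
  #8 SA[8]=10  'ccaa'
  #9 SA[9]=9  'cccaa'
  #10 SA[10]=3  'daaddacccaa'
  #11 SA[11]=7  'dacccaa'
  #12 SA[12]=2  'ddaaddacccaa'
  #13 SA[13]=6  'ddacccaa'

SA = [13, 12, 0, 4, 8, 1, 5, 11, 10, 9, 3, 7, 2, 6]
rank  pair      lcp
   1  s[13:],s[12:]  1  'a'
   2  s[12:],s[0:]  2  'aa'
   3  s[0:],s[4:]  5  'aadda'
   4  s[4:],s[8:]  1  'a'
   5  s[8:],s[1:]  1  'a'
   6  s[1:],s[5:]  4  'adda'
   7  s[5:],s[11:]  0  ''
   8  s[11:],s[10:]  1  'c'
   9  s[10:],s[9:]  2  'cc'
  10  s[9:],s[3:]  0  ''
  11  s[3:],s[7:]  2  'da'
  12  s[7:],s[2:]  1  'd'
  13  s[2:],s[6:]  3  'dda'

[0, 1, 2, 5, 1, 1, 4, 0, 1, 2, 0, 2, 1, 3]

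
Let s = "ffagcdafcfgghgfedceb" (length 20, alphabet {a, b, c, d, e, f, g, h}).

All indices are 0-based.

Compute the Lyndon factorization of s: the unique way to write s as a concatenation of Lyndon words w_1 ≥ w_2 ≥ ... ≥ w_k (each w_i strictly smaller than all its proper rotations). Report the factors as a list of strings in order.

emit factor 1: 'f' (i=0, period=1)
emit factor 2: 'f' (i=1, period=1)
emit factor 3: 'agcd' (i=2, period=4)
emit factor 4: 'afcfgghgfedceb' (i=6, period=14)

["f", "f", "agcd", "afcfgghgfedceb"]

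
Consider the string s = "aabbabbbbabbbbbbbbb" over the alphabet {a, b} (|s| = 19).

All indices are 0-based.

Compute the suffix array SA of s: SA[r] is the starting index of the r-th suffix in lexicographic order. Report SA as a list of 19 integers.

rank | idx | suffix
   0 |   0 | aabbabbbbabbbbbbbbb
   1 |   1 | abbabbbbabbbbbbbbb
   2 |   4 | abbbbabbbbbbbbb
   3 |   9 | abbbbbbbbb
   4 |  18 | b
   5 |   3 | babbbbabbbbbbbbb
   6 |   8 | babbbbbbbbb
   7 |  17 | bb
   8 |   2 | bbabbbbabbbbbbbbb
   9 |   7 | bbabbbbbbbbb
  10 |  16 | bbb
  11 |   6 | bbbabbbbbbbbb
  12 |  15 | bbbb
  13 |   5 | bbbbabbbbbbbbb
  14 |  14 | bbbbb
  15 |  13 | bbbbbb
  16 |  12 | bbbbbbb
  17 |  11 | bbbbbbbb
  18 |  10 | bbbbbbbbb

[0, 1, 4, 9, 18, 3, 8, 17, 2, 7, 16, 6, 15, 5, 14, 13, 12, 11, 10]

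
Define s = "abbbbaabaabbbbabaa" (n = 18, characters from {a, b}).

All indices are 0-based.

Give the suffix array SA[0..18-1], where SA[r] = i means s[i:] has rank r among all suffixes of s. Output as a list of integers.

sorted suffixes:
  #0 SA[0]=17  'a'
  #1 SA[1]=16  'aa'
  #2 SA[2]=5  'aabaabbbbabaa'
  #3 SA[3]=8  'aabbbbabaa'
  #4 SA[4]=14  'abaa'
  #5 SA[5]=6  'abaabbbbabaa'
  #6 SA[6]=0  'abbbbaabaabbbbabaa'
  #7 SA[7]=9  'abbbbabaa'
  #8 SA[8]=15  'baa'
  #9 SA[9]=4  'baabaabbbbabaa'
  #10 SA[10]=7  'baabbbbabaa'
  #11 SA[11]=13  'babaa'
  #12 SA[12]=3  'bbaabaabbbbabaa'
  #13 SA[13]=12  'bbabaa'
  #14 SA[14]=2  'bbbaabaabbbbabaa'
  #15 SA[15]=11  'bbbabaa'
  #16 SA[16]=1  'bbbbaabaabbbbabaa'
  #17 SA[17]=10  'bbbbabaa'

[17, 16, 5, 8, 14, 6, 0, 9, 15, 4, 7, 13, 3, 12, 2, 11, 1, 10]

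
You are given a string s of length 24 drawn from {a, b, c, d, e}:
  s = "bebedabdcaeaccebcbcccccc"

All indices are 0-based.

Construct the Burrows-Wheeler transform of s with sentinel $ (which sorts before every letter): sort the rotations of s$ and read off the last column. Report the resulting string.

cdececa$ecdbccccbacebacbb

rank  rotation                   last
    0  $bebedabdcaeaccebcbcccccc  c
    1  abdcaeaccebcbcccccc$bebed  d
    2  accebcbcccccc$bebedabdcae  e
    3  aeaccebcbcccccc$bebedabdc  c
    4  bcbcccccc$bebedabdcaeacce  e
    5  bcccccc$bebedabdcaeaccebc  c
    6  bdcaeaccebcbcccccc$bebeda  a
    7  bebedabdcaeaccebcbcccccc$  $
    8  bedabdcaeaccebcbcccccc$be  e
    9  c$bebedabdcaeaccebcbccccc  c
   10  caeaccebcbcccccc$bebedabd  d
   11  cbcccccc$bebedabdcaeacceb  b
   12  cc$bebedabdcaeaccebcbcccc  c
   13  ccc$bebedabdcaeaccebcbccc  c
   14  cccc$bebedabdcaeaccebcbcc  c
   15  ccccc$bebedabdcaeaccebcbc  c
   16  cccccc$bebedabdcaeaccebcb  b
   17  ccebcbcccccc$bebedabdcaea  a
   18  cebcbcccccc$bebedabdcaeac  c
   19  dabdcaeaccebcbcccccc$bebe  e
   20  dcaeaccebcbcccccc$bebedab  b
   21  eaccebcbcccccc$bebedabdca  a
   22  ebcbcccccc$bebedabdcaeacc  c
   23  ebedabdcaeaccebcbcccccc$b  b
   24  edabdcaeaccebcbcccccc$beb  b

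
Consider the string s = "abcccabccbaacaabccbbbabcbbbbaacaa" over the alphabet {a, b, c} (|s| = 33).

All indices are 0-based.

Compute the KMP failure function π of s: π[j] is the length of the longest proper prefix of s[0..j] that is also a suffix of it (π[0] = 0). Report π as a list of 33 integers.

[0, 0, 0, 0, 0, 1, 2, 3, 4, 0, 1, 1, 0, 1, 1, 2, 3, 4, 0, 0, 0, 1, 2, 3, 0, 0, 0, 0, 1, 1, 0, 1, 1]

π[0] = 0
j=1 s[j]='b': π[1]=0 (border '')
j=2 s[j]='c': π[2]=0 (border '')
j=3 s[j]='c': π[3]=0 (border '')
j=4 s[j]='c': π[4]=0 (border '')
j=5 s[j]='a': π[5]=1 (border 'a')
j=6 s[j]='b': π[6]=2 (border 'ab')
j=7 s[j]='c': π[7]=3 (border 'abc')
j=8 s[j]='c': π[8]=4 (border 'abcc')
j=9 s[j]='b': k: 4→0; π[9]=0 (border '')
j=10 s[j]='a': π[10]=1 (border 'a')
j=11 s[j]='a': k: 1→0; π[11]=1 (border 'a')
j=12 s[j]='c': k: 1→0; π[12]=0 (border '')
j=13 s[j]='a': π[13]=1 (border 'a')
j=14 s[j]='a': k: 1→0; π[14]=1 (border 'a')
j=15 s[j]='b': π[15]=2 (border 'ab')
j=16 s[j]='c': π[16]=3 (border 'abc')
j=17 s[j]='c': π[17]=4 (border 'abcc')
j=18 s[j]='b': k: 4→0; π[18]=0 (border '')
j=19 s[j]='b': π[19]=0 (border '')
j=20 s[j]='b': π[20]=0 (border '')
j=21 s[j]='a': π[21]=1 (border 'a')
j=22 s[j]='b': π[22]=2 (border 'ab')
j=23 s[j]='c': π[23]=3 (border 'abc')
j=24 s[j]='b': k: 3→0; π[24]=0 (border '')
j=25 s[j]='b': π[25]=0 (border '')
j=26 s[j]='b': π[26]=0 (border '')
j=27 s[j]='b': π[27]=0 (border '')
j=28 s[j]='a': π[28]=1 (border 'a')
j=29 s[j]='a': k: 1→0; π[29]=1 (border 'a')
j=30 s[j]='c': k: 1→0; π[30]=0 (border '')
j=31 s[j]='a': π[31]=1 (border 'a')
j=32 s[j]='a': k: 1→0; π[32]=1 (border 'a')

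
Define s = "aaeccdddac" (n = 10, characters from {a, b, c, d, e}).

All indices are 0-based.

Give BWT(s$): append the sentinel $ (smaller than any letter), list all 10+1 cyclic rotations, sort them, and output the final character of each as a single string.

rank  rotation     last
    0  $aaeccdddac  c
    1  aaeccdddac$  $
    2  ac$aaeccddd  d
    3  aeccdddac$a  a
    4  c$aaeccddda  a
    5  ccdddac$aae  e
    6  cdddac$aaec  c
    7  dac$aaeccdd  d
    8  ddac$aaeccd  d
    9  dddac$aaecc  c
   10  eccdddac$aa  a

c$daaecddca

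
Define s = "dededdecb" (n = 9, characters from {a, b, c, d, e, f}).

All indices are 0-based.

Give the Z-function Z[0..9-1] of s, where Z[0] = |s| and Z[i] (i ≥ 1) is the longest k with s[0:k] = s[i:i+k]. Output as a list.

[9, 0, 3, 0, 1, 2, 0, 0, 0]

Z[0]=9
i=1: fresh scan; Z[1]=0
i=2: fresh scan; Z[2]=3 scan→box=[2,5)
i=3: min(r-i=2, Z[1]=0)=0; Z[3]=0
i=4: min(r-i=1, Z[2]=3)=1; Z[4]=1
i=5: fresh scan; Z[5]=2 scan→box=[5,7)
i=6: min(r-i=1, Z[1]=0)=0; Z[6]=0
i=7: fresh scan; Z[7]=0
i=8: fresh scan; Z[8]=0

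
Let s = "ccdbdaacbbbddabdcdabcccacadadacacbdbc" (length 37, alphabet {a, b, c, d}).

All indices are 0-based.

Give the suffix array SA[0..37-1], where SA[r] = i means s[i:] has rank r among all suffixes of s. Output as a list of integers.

[5, 18, 13, 29, 23, 6, 31, 27, 25, 8, 9, 35, 19, 3, 33, 14, 10, 36, 22, 30, 24, 7, 32, 21, 20, 0, 16, 1, 4, 17, 12, 28, 26, 34, 2, 15, 11]

rank | idx | suffix
   0 |   5 | aacbbbddabdcdabcccacadadacacbdbc
   1 |  18 | abcccacadadacacbdbc
   2 |  13 | abdcdabcccacadadacacbdbc
   3 |  29 | acacbdbc
   4 |  23 | acadadacacbdbc
   5 |   6 | acbbbddabdcdabcccacadadacacbdbc
   6 |  31 | acbdbc
   7 |  27 | adacacbdbc
   8 |  25 | adadacacbdbc
   9 |   8 | bbbddabdcdabcccacadadacacbdbc
  10 |   9 | bbddabdcdabcccacadadacacbdbc
  11 |  35 | bc
  12 |  19 | bcccacadadacacbdbc
  13 |   3 | bdaacbbbddabdcdabcccacadadacacbdbc
  14 |  33 | bdbc
  15 |  14 | bdcdabcccacadadacacbdbc
  16 |  10 | bddabdcdabcccacadadacacbdbc
  17 |  36 | c
  18 |  22 | cacadadacacbdbc
  19 |  30 | cacbdbc
  20 |  24 | cadadacacbdbc
  21 |   7 | cbbbddabdcdabcccacadadacacbdbc
  22 |  32 | cbdbc
  23 |  21 | ccacadadacacbdbc
  24 |  20 | cccacadadacacbdbc
  25 |   0 | ccdbdaacbbbddabdcdabcccacadadacacbdbc
  26 |  16 | cdabcccacadadacacbdbc
  27 |   1 | cdbdaacbbbddabdcdabcccacadadacacbdbc
  28 |   4 | daacbbbddabdcdabcccacadadacacbdbc
  29 |  17 | dabcccacadadacacbdbc
  30 |  12 | dabdcdabcccacadadacacbdbc
  31 |  28 | dacacbdbc
  32 |  26 | dadacacbdbc
  33 |  34 | dbc
  34 |   2 | dbdaacbbbddabdcdabcccacadadacacbdbc
  35 |  15 | dcdabcccacadadacacbdbc
  36 |  11 | ddabdcdabcccacadadacacbdbc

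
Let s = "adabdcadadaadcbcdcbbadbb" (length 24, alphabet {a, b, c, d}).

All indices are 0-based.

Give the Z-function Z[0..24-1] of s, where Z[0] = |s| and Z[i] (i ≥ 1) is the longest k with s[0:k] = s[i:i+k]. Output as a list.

[24, 0, 1, 0, 0, 0, 3, 0, 3, 0, 1, 2, 0, 0, 0, 0, 0, 0, 0, 0, 2, 0, 0, 0]

Z[0]=24
i=1: i≥r, start 0; Z[1]=0
i=2: i≥r, start 0; Z[2]=1 grow→box=[2,3)
i=3: i≥r, start 0; Z[3]=0
i=4: i≥r, start 0; Z[4]=0
i=5: i≥r, start 0; Z[5]=0
i=6: i≥r, start 0; Z[6]=3 grow→box=[6,9)
i=7: min(r-i=2, Z[1]=0)=0; Z[7]=0
i=8: min(r-i=1, Z[2]=1)=1; Z[8]=3 grow→box=[8,11)
i=9: min(r-i=2, Z[1]=0)=0; Z[9]=0
i=10: min(r-i=1, Z[2]=1)=1; Z[10]=1
i=11: i≥r, start 0; Z[11]=2 grow→box=[11,13)
i=12: min(r-i=1, Z[1]=0)=0; Z[12]=0
i=13: i≥r, start 0; Z[13]=0
i=14: i≥r, start 0; Z[14]=0
i=15: i≥r, start 0; Z[15]=0
i=16: i≥r, start 0; Z[16]=0
i=17: i≥r, start 0; Z[17]=0
i=18: i≥r, start 0; Z[18]=0
i=19: i≥r, start 0; Z[19]=0
i=20: i≥r, start 0; Z[20]=2 grow→box=[20,22)
i=21: min(r-i=1, Z[1]=0)=0; Z[21]=0
i=22: i≥r, start 0; Z[22]=0
i=23: i≥r, start 0; Z[23]=0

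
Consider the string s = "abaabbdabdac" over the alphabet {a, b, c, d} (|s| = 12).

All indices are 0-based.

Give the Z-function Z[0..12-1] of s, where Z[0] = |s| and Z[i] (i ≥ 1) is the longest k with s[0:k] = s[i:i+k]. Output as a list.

[12, 0, 1, 2, 0, 0, 0, 2, 0, 0, 1, 0]

Z[0]=12
i=1: outside box; Z[1]=0
i=2: outside box; Z[2]=1 extend→box=[2,3)
i=3: outside box; Z[3]=2 extend→box=[3,5)
i=4: min(r-i=1, Z[1]=0)=0; Z[4]=0
i=5: outside box; Z[5]=0
i=6: outside box; Z[6]=0
i=7: outside box; Z[7]=2 extend→box=[7,9)
i=8: min(r-i=1, Z[1]=0)=0; Z[8]=0
i=9: outside box; Z[9]=0
i=10: outside box; Z[10]=1 extend→box=[10,11)
i=11: outside box; Z[11]=0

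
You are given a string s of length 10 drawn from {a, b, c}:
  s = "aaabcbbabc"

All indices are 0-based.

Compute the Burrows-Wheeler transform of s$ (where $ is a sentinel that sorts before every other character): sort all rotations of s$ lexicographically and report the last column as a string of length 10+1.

c$ababcaabb

rank  rotation     last
    0  $aaabcbbabc  c
    1  aaabcbbabc$  $
    2  aabcbbabc$a  a
    3  abc$aaabcbb  b
    4  abcbbabc$aa  a
    5  babc$aaabcb  b
    6  bbabc$aaabc  c
    7  bc$aaabcbba  a
    8  bcbbabc$aaa  a
    9  c$aaabcbbab  b
   10  cbbabc$aaab  b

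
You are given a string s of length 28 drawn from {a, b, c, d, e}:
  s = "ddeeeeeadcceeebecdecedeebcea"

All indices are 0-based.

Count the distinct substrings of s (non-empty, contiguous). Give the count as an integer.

rank→(start, suffix):
  0 → (27, 'a')
  1 → (7, 'adcceeebecdecedeebcea')
  2 → (24, 'bcea')
  3 → (14, 'becdecedeebcea')
  4 → (9, 'cceeebecdecedeebcea')
  5 → (16, 'cdecedeebcea')
  6 → (25, 'cea')
  7 → (19, 'cedeebcea')
  8 → (10, 'ceeebecdecedeebcea')
  9 → (8, 'dcceeebecdecedeebcea')
  10 → (0, 'ddeeeeeadcceeebecdecedeebcea')
  11 → (17, 'decedeebcea')
  12 → (21, 'deebcea')
  13 → (1, 'deeeeeadcceeebecdecedeebcea')
  14 → (26, 'ea')
  15 → (6, 'eadcceeebecdecedeebcea')
  16 → (23, 'ebcea')
  17 → (13, 'ebecdecedeebcea')
  18 → (15, 'ecdecedeebcea')
  19 → (18, 'ecedeebcea')
  20 → (20, 'edeebcea')
  21 → (5, 'eeadcceeebecdecedeebcea')
  22 → (22, 'eebcea')
  23 → (12, 'eebecdecedeebcea')
  24 → (4, 'eeeadcceeebecdecedeebcea')
  25 → (11, 'eeebecdecedeebcea')
  26 → (3, 'eeeeadcceeebecdecedeebcea')
  27 → (2, 'eeeeeadcceeebecdecedeebcea')

SA = [27, 7, 24, 14, 9, 16, 25, 19, 10, 8, 0, 17, 21, 1, 26, 6, 23, 13, 15, 18, 20, 5, 22, 12, 4, 11, 3, 2]
[i] adj suffixes → lcp
  [1] 27/7 → 1 ('a')
  [2] 7/24 → 0 ('')
  [3] 24/14 → 1 ('b')
  [4] 14/9 → 0 ('')
  [5] 9/16 → 1 ('c')
  [6] 16/25 → 1 ('c')
  [7] 25/19 → 2 ('ce')
  [8] 19/10 → 2 ('ce')
  [9] 10/8 → 0 ('')
  [10] 8/0 → 1 ('d')
  [11] 0/17 → 1 ('d')
  [12] 17/21 → 2 ('de')
  [13] 21/1 → 3 ('dee')
  [14] 1/26 → 0 ('')
  [15] 26/6 → 2 ('ea')
  [16] 6/23 → 1 ('e')
  [17] 23/13 → 2 ('eb')
  [18] 13/15 → 1 ('e')
  [19] 15/18 → 2 ('ec')
  [20] 18/20 → 1 ('e')
  [21] 20/5 → 1 ('e')
  [22] 5/22 → 2 ('ee')
  [23] 22/12 → 3 ('eeb')
  [24] 12/4 → 2 ('ee')
  [25] 4/11 → 3 ('eee')
  [26] 11/3 → 3 ('eee')
  [27] 3/2 → 4 ('eeee')

n(n+1)/2 = 28·29/2 = 406
Σ LCP = 0 + 1 + 0 + 1 + 0 + 1 + 1 + 2 + 2 + 0 + 1 + 1 + 2 + 3 + 0 + 2 + 1 + 2 + 1 + 2 + 1 + 1 + 2 + 3 + 2 + 3 + 3 + 4 = 42
distinct = 406 − 42 = 364

364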